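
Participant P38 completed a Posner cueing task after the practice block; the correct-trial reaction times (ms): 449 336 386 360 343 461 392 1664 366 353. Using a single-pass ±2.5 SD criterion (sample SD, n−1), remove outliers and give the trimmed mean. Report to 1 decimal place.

382.9 ms

n = 10, ΣRT = 5110, M = 511.000
Σ(x−M)² = 1493178.00; s = √(1493178.00/9) = 407.319
Cutoffs: 511.000 ± 2.5·407.319 → [-507.3, 1529.3]
Outside: 1664 → excluded.
Retained (n=9): Σ = 3446, mean = 3446/9 = 382.889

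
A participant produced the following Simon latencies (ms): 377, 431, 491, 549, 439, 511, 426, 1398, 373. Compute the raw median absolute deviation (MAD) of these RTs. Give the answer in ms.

Sorted: 373, 377, 426, 431, 439, 491, 511, 549, 1398 → median = 439
|x − 439|: 62, 8, 52, 110, 0, 72, 13, 959, 66
Sorted deviations: 0, 8, 13, 52, 62, 66, 72, 110, 959 → MAD = 62

62 ms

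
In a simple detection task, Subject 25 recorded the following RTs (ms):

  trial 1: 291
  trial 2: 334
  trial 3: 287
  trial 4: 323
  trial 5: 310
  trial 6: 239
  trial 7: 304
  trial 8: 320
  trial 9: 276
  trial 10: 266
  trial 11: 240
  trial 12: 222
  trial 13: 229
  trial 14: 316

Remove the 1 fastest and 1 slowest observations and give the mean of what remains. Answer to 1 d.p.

283.4 ms

Sorted: 222, 229, 239, 240, 266, 276, 287, 291, 304, 310, 316, 320, 323, 334
Drop lowest 1 (222) and highest 1 (334)
Remaining (n=12): Σ = 3401, mean = 3401/12 = 283.417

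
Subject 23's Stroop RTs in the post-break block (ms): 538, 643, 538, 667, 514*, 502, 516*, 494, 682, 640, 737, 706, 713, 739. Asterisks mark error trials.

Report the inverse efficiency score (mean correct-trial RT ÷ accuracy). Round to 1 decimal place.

Correct trials (n=12): 538, 643, 538, 667, 502, 494, 682, 640, 737, 706, 713, 739
Mean correct RT = 7599/12 = 633.2500 ms
Proportion correct = 12/14
IES = 633.2500 / (12/14) = 738.792 ms

738.8 ms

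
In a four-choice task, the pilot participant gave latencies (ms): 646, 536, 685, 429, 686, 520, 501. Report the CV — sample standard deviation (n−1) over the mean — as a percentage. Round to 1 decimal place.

n = 7, Σ = 4003, M = 571.8571
Σ(x−M)² = 60730.857; s = √(60730.857/6) = 100.6072
CV = 100.6072 / 571.8571 = 0.17593 = 17.593%

17.6%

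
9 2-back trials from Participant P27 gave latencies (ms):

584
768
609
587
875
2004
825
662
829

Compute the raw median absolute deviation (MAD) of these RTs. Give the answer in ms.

Sorted: 584, 587, 609, 662, 768, 825, 829, 875, 2004 → median = 768
|x − 768|: 184, 0, 159, 181, 107, 1236, 57, 106, 61
Sorted deviations: 0, 57, 61, 106, 107, 159, 181, 184, 1236 → MAD = 107

107 ms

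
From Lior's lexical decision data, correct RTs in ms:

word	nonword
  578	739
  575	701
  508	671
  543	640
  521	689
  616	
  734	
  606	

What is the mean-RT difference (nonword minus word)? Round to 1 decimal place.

102.9 ms

M(word) = 4681/8 = 585.125
M(nonword) = 3440/5 = 688.000
Difference = 688.000 − 585.125 = 102.875 ms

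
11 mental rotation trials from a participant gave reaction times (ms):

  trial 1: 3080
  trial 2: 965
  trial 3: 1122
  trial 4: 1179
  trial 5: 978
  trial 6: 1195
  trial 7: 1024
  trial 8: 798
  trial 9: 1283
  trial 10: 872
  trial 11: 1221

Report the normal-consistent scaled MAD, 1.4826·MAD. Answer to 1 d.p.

213.5 ms

Sorted: 798, 872, 965, 978, 1024, 1122, 1179, 1195, 1221, 1283, 3080 → median = 1122
|x − 1122| sorted: 0, 57, 73, 98, 99, 144, 157, 161, 250, 324, 1958 → MAD = 144
Robust SD ≈ 1.4826 × 144 = 213.494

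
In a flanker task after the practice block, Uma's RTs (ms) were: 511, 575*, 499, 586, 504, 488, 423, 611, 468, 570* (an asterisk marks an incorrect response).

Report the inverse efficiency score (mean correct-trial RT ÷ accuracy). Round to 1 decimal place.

Correct trials (n=8): 511, 499, 586, 504, 488, 423, 611, 468
Mean correct RT = 4090/8 = 511.2500 ms
Proportion correct = 8/10
IES = 511.2500 / (8/10) = 639.062 ms

639.1 ms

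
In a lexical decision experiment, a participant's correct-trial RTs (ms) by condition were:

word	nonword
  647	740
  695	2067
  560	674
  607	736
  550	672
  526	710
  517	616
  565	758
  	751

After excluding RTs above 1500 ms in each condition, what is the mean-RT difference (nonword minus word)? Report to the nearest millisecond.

124 ms

nonword: exclude 2067
M(word) = 4667/8 = 583.375
M(nonword) = 5657/8 = 707.125
Difference = 707.125 − 583.375 = 123.750 ms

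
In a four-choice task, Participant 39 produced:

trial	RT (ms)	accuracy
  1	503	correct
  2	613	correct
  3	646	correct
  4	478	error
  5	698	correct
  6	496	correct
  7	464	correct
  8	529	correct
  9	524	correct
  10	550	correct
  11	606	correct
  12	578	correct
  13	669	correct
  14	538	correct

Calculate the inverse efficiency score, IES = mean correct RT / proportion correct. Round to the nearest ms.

614 ms

Correct trials (n=13): 503, 613, 646, 698, 496, 464, 529, 524, 550, 606, 578, 669, 538
Mean correct RT = 7414/13 = 570.3077 ms
Proportion correct = 13/14
IES = 570.3077 / (13/14) = 614.178 ms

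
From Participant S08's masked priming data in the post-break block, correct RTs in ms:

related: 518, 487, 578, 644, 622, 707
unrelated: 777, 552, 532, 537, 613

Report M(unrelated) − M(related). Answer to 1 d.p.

M(related) = 3556/6 = 592.667
M(unrelated) = 3011/5 = 602.200
Difference = 602.200 − 592.667 = 9.533 ms

9.5 ms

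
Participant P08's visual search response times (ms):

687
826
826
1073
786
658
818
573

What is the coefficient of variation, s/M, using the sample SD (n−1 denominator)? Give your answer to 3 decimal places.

0.192

n = 8, Σ = 6247, M = 780.8750
Σ(x−M)² = 157936.875; s = √(157936.875/7) = 150.2079
CV = 150.2079 / 780.8750 = 0.19236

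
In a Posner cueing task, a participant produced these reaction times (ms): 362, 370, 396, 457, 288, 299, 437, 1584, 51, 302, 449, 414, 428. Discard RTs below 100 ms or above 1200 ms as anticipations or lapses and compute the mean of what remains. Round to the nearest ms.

382 ms

Excluded: 51, 1584
Retained (n=11): Σ = 4202
Mean = 4202/11 = 382.0000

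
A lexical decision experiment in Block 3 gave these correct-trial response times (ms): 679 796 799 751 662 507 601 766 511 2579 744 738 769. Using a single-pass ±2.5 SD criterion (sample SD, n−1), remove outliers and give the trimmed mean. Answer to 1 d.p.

693.6 ms

n = 13, ΣRT = 10902, M = 838.615
Σ(x−M)² = 3399627.08; s = √(3399627.08/12) = 532.261
Cutoffs: 838.615 ± 2.5·532.261 → [-492.0, 2169.3]
Outside: 2579 → excluded.
Retained (n=12): Σ = 8323, mean = 8323/12 = 693.583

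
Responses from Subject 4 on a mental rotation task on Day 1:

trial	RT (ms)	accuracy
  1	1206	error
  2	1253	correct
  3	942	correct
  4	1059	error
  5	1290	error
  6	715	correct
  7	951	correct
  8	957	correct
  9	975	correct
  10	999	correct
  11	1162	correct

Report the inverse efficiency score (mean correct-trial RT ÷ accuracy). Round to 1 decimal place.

Correct trials (n=8): 1253, 942, 715, 951, 957, 975, 999, 1162
Mean correct RT = 7954/8 = 994.2500 ms
Proportion correct = 8/11
IES = 994.2500 / (8/11) = 1367.094 ms

1367.1 ms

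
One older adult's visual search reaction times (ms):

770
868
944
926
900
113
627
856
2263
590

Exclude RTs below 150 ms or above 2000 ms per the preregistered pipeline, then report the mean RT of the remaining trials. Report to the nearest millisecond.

Excluded: 113, 2263
Retained (n=8): Σ = 6481
Mean = 6481/8 = 810.1250

810 ms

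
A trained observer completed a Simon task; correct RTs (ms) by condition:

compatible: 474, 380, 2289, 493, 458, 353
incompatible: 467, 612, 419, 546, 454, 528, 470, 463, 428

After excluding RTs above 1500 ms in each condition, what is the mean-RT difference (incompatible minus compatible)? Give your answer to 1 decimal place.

compatible: exclude 2289
M(compatible) = 2158/5 = 431.600
M(incompatible) = 4387/9 = 487.444
Difference = 487.444 − 431.600 = 55.844 ms

55.8 ms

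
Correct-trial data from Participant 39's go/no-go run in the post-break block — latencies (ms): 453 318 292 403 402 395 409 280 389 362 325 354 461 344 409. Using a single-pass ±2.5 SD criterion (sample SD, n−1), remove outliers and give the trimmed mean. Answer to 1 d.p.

n = 15, ΣRT = 5596, M = 373.067
Σ(x−M)² = 41078.93; s = √(41078.93/14) = 54.168
Cutoffs: 373.067 ± 2.5·54.168 → [237.6, 508.5]
No RTs fall outside the cutoffs; all 15 retained. Mean = 5596/15 = 373.067

373.1 ms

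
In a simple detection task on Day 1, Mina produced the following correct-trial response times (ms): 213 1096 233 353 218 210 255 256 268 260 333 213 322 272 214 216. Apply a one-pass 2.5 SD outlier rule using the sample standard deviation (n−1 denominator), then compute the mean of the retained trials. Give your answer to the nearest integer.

256 ms

n = 16, ΣRT = 4932, M = 308.250
Σ(x−M)² = 693181.00; s = √(693181.00/15) = 214.970
Cutoffs: 308.250 ± 2.5·214.970 → [-229.2, 845.7]
Outside: 1096 → excluded.
Retained (n=15): Σ = 3836, mean = 3836/15 = 255.733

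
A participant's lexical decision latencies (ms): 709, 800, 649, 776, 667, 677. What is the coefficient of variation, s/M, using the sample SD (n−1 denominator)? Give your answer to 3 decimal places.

0.087

n = 6, Σ = 4278, M = 713.0000
Σ(x−M)² = 19062.000; s = √(19062.000/5) = 61.7446
CV = 61.7446 / 713.0000 = 0.08660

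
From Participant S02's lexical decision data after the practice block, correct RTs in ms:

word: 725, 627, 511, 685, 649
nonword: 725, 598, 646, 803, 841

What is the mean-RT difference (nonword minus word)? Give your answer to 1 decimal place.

M(word) = 3197/5 = 639.400
M(nonword) = 3613/5 = 722.600
Difference = 722.600 − 639.400 = 83.200 ms

83.2 ms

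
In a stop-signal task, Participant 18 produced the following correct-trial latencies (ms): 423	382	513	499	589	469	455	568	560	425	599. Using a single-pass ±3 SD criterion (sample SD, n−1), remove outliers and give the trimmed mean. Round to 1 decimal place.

498.4 ms

n = 11, ΣRT = 5482, M = 498.364
Σ(x−M)² = 54550.55; s = √(54550.55/10) = 73.858
Cutoffs: 498.364 ± 3·73.858 → [276.8, 719.9]
No RTs fall outside the cutoffs; all 11 retained. Mean = 5482/11 = 498.364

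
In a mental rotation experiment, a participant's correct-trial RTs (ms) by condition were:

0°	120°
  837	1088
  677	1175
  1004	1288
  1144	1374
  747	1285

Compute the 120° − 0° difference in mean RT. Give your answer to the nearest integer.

M(0°) = 4409/5 = 881.800
M(120°) = 6210/5 = 1242.000
Difference = 1242.000 − 881.800 = 360.200 ms

360 ms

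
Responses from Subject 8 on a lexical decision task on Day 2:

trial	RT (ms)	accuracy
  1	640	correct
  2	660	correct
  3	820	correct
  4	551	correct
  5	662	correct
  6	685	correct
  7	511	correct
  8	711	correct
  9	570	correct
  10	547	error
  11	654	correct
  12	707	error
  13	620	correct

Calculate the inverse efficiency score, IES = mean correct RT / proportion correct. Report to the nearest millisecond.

761 ms

Correct trials (n=11): 640, 660, 820, 551, 662, 685, 511, 711, 570, 654, 620
Mean correct RT = 7084/11 = 644.0000 ms
Proportion correct = 11/13
IES = 644.0000 / (11/13) = 761.091 ms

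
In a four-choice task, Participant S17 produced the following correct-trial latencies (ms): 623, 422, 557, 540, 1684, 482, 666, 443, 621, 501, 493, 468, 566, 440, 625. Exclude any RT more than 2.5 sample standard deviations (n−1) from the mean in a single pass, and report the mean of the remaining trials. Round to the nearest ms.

n = 15, ΣRT = 9131, M = 608.733
Σ(x−M)² = 1320998.93; s = √(1320998.93/14) = 307.176
Cutoffs: 608.733 ± 2.5·307.176 → [-159.2, 1376.7]
Outside: 1684 → excluded.
Retained (n=14): Σ = 7447, mean = 7447/14 = 531.929

532 ms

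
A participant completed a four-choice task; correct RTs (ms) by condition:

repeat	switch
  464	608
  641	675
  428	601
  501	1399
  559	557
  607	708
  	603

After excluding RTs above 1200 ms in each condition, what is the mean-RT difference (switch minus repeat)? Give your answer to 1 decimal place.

switch: exclude 1399
M(repeat) = 3200/6 = 533.333
M(switch) = 3752/6 = 625.333
Difference = 625.333 − 533.333 = 92.000 ms

92.0 ms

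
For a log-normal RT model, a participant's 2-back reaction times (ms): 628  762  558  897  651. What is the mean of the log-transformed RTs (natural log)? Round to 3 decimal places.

ln(RT): 6.4425, 6.6359, 6.3244, 6.7991, 6.4785
Σ ln(RT) = 32.6804
Mean = 32.6804/5 = 6.53608

6.536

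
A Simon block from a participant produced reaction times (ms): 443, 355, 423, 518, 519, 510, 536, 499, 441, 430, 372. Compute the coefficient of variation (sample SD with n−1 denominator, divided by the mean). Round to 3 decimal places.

0.135

n = 11, Σ = 5046, M = 458.7273
Σ(x−M)² = 38312.182; s = √(38312.182/10) = 61.8968
CV = 61.8968 / 458.7273 = 0.13493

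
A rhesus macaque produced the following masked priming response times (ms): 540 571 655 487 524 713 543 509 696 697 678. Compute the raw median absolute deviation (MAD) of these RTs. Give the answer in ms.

Sorted: 487, 509, 524, 540, 543, 571, 655, 678, 696, 697, 713 → median = 571
|x − 571|: 31, 0, 84, 84, 47, 142, 28, 62, 125, 126, 107
Sorted deviations: 0, 28, 31, 47, 62, 84, 84, 107, 125, 126, 142 → MAD = 84

84 ms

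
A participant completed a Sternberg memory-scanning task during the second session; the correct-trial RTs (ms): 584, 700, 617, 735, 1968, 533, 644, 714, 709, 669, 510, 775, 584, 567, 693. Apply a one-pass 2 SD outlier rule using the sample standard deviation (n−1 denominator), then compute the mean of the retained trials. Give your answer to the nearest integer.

n = 15, ΣRT = 11002, M = 733.467
Σ(x−M)² = 1717775.73; s = √(1717775.73/14) = 350.283
Cutoffs: 733.467 ± 2·350.283 → [32.9, 1434.0]
Outside: 1968 → excluded.
Retained (n=14): Σ = 9034, mean = 9034/14 = 645.286

645 ms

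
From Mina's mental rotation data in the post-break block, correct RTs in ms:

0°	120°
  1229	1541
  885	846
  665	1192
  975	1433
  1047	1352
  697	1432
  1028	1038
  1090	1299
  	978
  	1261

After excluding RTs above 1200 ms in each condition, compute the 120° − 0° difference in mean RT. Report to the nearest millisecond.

0°: exclude 1229
120°: exclude 1541, 1433, 1352, 1432, 1299, 1261
M(0°) = 6387/7 = 912.429
M(120°) = 4054/4 = 1013.500
Difference = 1013.500 − 912.429 = 101.071 ms

101 ms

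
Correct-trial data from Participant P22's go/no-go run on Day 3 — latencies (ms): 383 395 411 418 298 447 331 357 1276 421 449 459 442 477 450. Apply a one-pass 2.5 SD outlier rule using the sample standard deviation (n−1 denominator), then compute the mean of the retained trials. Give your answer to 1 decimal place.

409.9 ms

n = 15, ΣRT = 7014, M = 467.600
Σ(x−M)² = 735327.60; s = √(735327.60/14) = 229.180
Cutoffs: 467.600 ± 2.5·229.180 → [-105.3, 1040.5]
Outside: 1276 → excluded.
Retained (n=14): Σ = 5738, mean = 5738/14 = 409.857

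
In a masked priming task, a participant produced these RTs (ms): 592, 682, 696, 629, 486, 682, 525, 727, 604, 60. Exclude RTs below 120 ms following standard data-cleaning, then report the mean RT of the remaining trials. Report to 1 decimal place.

624.8 ms

Excluded: 60
Retained (n=9): Σ = 5623
Mean = 5623/9 = 624.7778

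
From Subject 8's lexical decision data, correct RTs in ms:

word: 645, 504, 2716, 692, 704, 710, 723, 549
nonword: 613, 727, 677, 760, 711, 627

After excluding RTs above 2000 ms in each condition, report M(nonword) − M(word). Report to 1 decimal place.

39.1 ms

word: exclude 2716
M(word) = 4527/7 = 646.714
M(nonword) = 4115/6 = 685.833
Difference = 685.833 − 646.714 = 39.119 ms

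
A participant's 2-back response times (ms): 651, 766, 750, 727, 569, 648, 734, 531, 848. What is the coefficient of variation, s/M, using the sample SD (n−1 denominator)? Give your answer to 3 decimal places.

0.145

n = 9, Σ = 6224, M = 691.5556
Σ(x−M)² = 80830.222; s = √(80830.222/8) = 100.5175
CV = 100.5175 / 691.5556 = 0.14535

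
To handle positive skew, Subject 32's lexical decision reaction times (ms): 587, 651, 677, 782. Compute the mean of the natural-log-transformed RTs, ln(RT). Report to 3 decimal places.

ln(RT): 6.3750, 6.4785, 6.5177, 6.6619
Σ ln(RT) = 26.0331
Mean = 26.0331/4 = 6.50827

6.508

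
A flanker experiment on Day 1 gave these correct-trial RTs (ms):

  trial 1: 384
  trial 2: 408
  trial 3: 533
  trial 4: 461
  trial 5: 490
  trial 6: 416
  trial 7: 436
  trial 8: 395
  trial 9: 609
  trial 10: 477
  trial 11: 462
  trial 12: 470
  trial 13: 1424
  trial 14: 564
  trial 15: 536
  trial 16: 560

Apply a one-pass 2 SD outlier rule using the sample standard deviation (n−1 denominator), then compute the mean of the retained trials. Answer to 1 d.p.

480.1 ms

n = 16, ΣRT = 8625, M = 539.062
Σ(x−M)² = 899914.94; s = √(899914.94/15) = 244.937
Cutoffs: 539.062 ± 2·244.937 → [49.2, 1028.9]
Outside: 1424 → excluded.
Retained (n=15): Σ = 7201, mean = 7201/15 = 480.067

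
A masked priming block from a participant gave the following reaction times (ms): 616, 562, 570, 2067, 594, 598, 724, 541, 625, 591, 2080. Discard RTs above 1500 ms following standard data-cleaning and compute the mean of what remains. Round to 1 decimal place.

Excluded: 2067, 2080
Retained (n=9): Σ = 5421
Mean = 5421/9 = 602.3333

602.3 ms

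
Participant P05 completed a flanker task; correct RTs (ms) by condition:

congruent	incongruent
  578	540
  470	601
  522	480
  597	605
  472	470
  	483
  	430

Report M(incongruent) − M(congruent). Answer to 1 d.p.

M(congruent) = 2639/5 = 527.800
M(incongruent) = 3609/7 = 515.571
Difference = 515.571 − 527.800 = -12.229 ms

-12.2 ms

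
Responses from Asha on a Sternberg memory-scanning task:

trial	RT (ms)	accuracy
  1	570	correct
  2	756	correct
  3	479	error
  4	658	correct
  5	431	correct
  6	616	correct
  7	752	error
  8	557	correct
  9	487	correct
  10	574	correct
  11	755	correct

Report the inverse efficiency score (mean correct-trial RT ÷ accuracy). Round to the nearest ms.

Correct trials (n=9): 570, 756, 658, 431, 616, 557, 487, 574, 755
Mean correct RT = 5404/9 = 600.4444 ms
Proportion correct = 9/11
IES = 600.4444 / (9/11) = 733.877 ms

734 ms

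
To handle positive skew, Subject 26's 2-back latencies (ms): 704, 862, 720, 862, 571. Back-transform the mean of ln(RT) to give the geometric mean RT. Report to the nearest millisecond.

735 ms

ln(RT): 6.5568, 6.7593, 6.5793, 6.7593, 6.3474
Mean ln(RT) = 33.0019/5 = 6.60039
Geometric mean = exp(6.60039) = 735.38 ms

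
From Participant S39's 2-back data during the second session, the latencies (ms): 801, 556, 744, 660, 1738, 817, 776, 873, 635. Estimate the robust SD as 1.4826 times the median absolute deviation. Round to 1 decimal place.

Sorted: 556, 635, 660, 744, 776, 801, 817, 873, 1738 → median = 776
|x − 776| sorted: 0, 25, 32, 41, 97, 116, 141, 220, 962 → MAD = 97
Robust SD ≈ 1.4826 × 97 = 143.812

143.8 ms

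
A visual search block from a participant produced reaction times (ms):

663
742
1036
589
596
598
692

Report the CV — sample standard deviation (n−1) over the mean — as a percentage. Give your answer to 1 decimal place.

22.5%

n = 7, Σ = 4916, M = 702.2857
Σ(x−M)² = 149597.429; s = √(149597.429/6) = 157.9016
CV = 157.9016 / 702.2857 = 0.22484 = 22.484%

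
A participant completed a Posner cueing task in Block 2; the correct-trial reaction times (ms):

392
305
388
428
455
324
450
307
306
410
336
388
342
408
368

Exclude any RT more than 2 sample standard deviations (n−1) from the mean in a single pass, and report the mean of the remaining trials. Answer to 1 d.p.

373.8 ms

n = 15, ΣRT = 5607, M = 373.800
Σ(x−M)² = 37298.40; s = √(37298.40/14) = 51.616
Cutoffs: 373.800 ± 2·51.616 → [270.6, 477.0]
No RTs fall outside the cutoffs; all 15 retained. Mean = 5607/15 = 373.800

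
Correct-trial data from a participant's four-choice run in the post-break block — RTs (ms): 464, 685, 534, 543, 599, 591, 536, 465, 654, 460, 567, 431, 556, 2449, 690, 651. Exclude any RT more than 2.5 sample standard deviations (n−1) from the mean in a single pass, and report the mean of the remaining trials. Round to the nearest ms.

n = 16, ΣRT = 10875, M = 679.688
Σ(x−M)² = 3437731.44; s = √(3437731.44/15) = 478.730
Cutoffs: 679.688 ± 2.5·478.730 → [-517.1, 1876.5]
Outside: 2449 → excluded.
Retained (n=15): Σ = 8426, mean = 8426/15 = 561.733

562 ms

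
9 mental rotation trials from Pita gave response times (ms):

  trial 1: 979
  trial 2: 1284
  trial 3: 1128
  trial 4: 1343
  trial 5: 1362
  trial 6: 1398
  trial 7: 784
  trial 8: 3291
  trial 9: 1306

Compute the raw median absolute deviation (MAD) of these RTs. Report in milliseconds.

92 ms

Sorted: 784, 979, 1128, 1284, 1306, 1343, 1362, 1398, 3291 → median = 1306
|x − 1306|: 327, 22, 178, 37, 56, 92, 522, 1985, 0
Sorted deviations: 0, 22, 37, 56, 92, 178, 327, 522, 1985 → MAD = 92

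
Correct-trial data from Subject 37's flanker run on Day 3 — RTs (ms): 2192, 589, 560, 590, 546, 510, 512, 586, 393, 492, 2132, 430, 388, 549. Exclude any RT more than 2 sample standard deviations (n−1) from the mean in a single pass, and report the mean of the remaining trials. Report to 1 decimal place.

n = 14, ΣRT = 10469, M = 747.786
Σ(x−M)² = 4727454.36; s = √(4727454.36/13) = 603.034
Cutoffs: 747.786 ± 2·603.034 → [-458.3, 1953.9]
Outside: 2132, 2192 → excluded.
Retained (n=12): Σ = 6145, mean = 6145/12 = 512.083

512.1 ms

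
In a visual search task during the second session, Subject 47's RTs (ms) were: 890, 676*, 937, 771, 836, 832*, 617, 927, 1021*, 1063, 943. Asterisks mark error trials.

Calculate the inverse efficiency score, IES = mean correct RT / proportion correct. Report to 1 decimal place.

Correct trials (n=8): 890, 937, 771, 836, 617, 927, 1063, 943
Mean correct RT = 6984/8 = 873.0000 ms
Proportion correct = 8/11
IES = 873.0000 / (8/11) = 1200.375 ms

1200.4 ms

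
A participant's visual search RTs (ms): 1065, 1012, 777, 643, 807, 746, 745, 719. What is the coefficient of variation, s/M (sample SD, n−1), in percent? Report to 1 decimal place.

n = 8, Σ = 6514, M = 814.2500
Σ(x−M)² = 151273.500; s = √(151273.500/7) = 147.0051
CV = 147.0051 / 814.2500 = 0.18054 = 18.054%

18.1%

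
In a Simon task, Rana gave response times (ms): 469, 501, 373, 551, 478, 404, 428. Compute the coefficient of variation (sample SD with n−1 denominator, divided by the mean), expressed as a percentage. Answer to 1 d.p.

n = 7, Σ = 3204, M = 457.7143
Σ(x−M)² = 22059.429; s = √(22059.429/6) = 60.6347
CV = 60.6347 / 457.7143 = 0.13247 = 13.247%

13.2%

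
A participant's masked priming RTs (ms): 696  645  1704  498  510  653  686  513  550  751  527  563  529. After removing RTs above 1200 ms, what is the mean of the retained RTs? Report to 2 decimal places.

Excluded: 1704
Retained (n=12): Σ = 7121
Mean = 7121/12 = 593.4167

593.42 ms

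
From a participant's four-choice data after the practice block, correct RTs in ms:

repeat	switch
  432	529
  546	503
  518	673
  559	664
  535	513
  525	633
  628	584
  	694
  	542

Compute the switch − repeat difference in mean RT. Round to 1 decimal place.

58.1 ms

M(repeat) = 3743/7 = 534.714
M(switch) = 5335/9 = 592.778
Difference = 592.778 − 534.714 = 58.063 ms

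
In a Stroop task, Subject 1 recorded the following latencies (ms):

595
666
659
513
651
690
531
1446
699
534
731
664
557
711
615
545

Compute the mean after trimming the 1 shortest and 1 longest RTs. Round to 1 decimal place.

Sorted: 513, 531, 534, 545, 557, 595, 615, 651, 659, 664, 666, 690, 699, 711, 731, 1446
Drop lowest 1 (513) and highest 1 (1446)
Remaining (n=14): Σ = 8848, mean = 8848/14 = 632.000

632.0 ms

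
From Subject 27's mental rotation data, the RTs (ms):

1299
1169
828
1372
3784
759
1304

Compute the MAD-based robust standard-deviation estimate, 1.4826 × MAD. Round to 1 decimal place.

192.7 ms

Sorted: 759, 828, 1169, 1299, 1304, 1372, 3784 → median = 1299
|x − 1299| sorted: 0, 5, 73, 130, 471, 540, 2485 → MAD = 130
Robust SD ≈ 1.4826 × 130 = 192.738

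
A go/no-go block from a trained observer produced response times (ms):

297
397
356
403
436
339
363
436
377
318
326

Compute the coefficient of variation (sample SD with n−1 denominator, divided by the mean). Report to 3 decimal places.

n = 11, Σ = 4048, M = 368.0000
Σ(x−M)² = 21710.000; s = √(21710.000/10) = 46.5940
CV = 46.5940 / 368.0000 = 0.12661

0.127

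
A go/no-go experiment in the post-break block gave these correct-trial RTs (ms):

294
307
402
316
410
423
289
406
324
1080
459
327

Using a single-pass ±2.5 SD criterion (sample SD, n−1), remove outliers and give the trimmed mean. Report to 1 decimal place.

359.7 ms

n = 12, ΣRT = 5037, M = 419.750
Σ(x−M)² = 512236.25; s = √(512236.25/11) = 215.794
Cutoffs: 419.750 ± 2.5·215.794 → [-119.7, 959.2]
Outside: 1080 → excluded.
Retained (n=11): Σ = 3957, mean = 3957/11 = 359.727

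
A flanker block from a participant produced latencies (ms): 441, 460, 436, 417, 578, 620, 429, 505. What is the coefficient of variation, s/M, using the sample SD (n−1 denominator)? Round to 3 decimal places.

n = 8, Σ = 3886, M = 485.7500
Σ(x−M)² = 39991.500; s = √(39991.500/7) = 75.5849
CV = 75.5849 / 485.7500 = 0.15560

0.156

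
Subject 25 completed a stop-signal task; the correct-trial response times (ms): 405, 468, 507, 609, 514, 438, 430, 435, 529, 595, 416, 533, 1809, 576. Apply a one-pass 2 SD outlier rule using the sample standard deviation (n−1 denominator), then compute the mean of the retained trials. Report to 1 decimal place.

n = 14, ΣRT = 8264, M = 590.286
Σ(x−M)² = 1658290.86; s = √(1658290.86/13) = 357.157
Cutoffs: 590.286 ± 2·357.157 → [-124.0, 1304.6]
Outside: 1809 → excluded.
Retained (n=13): Σ = 6455, mean = 6455/13 = 496.538

496.5 ms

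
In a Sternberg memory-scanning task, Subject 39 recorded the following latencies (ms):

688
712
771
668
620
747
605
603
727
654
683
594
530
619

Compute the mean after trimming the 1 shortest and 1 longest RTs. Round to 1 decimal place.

Sorted: 530, 594, 603, 605, 619, 620, 654, 668, 683, 688, 712, 727, 747, 771
Drop lowest 1 (530) and highest 1 (771)
Remaining (n=12): Σ = 7920, mean = 7920/12 = 660.000

660.0 ms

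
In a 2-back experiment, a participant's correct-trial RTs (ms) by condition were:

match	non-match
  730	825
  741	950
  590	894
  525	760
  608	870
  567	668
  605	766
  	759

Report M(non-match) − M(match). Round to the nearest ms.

188 ms

M(match) = 4366/7 = 623.714
M(non-match) = 6492/8 = 811.500
Difference = 811.500 − 623.714 = 187.786 ms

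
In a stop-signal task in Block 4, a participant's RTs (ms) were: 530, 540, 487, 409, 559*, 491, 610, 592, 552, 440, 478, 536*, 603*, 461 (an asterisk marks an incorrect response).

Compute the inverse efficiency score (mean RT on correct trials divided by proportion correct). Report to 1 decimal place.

646.8 ms

Correct trials (n=11): 530, 540, 487, 409, 491, 610, 592, 552, 440, 478, 461
Mean correct RT = 5590/11 = 508.1818 ms
Proportion correct = 11/14
IES = 508.1818 / (11/14) = 646.777 ms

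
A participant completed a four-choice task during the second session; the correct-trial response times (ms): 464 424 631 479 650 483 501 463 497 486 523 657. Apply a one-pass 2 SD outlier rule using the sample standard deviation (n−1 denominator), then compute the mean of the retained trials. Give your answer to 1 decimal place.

n = 12, ΣRT = 6258, M = 521.500
Σ(x−M)² = 68669.00; s = √(68669.00/11) = 79.010
Cutoffs: 521.500 ± 2·79.010 → [363.5, 679.5]
No RTs fall outside the cutoffs; all 12 retained. Mean = 6258/12 = 521.500

521.5 ms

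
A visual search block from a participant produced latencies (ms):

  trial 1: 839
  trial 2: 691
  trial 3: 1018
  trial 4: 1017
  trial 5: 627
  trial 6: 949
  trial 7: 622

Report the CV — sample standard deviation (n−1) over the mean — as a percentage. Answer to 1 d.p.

n = 7, Σ = 5763, M = 823.2857
Σ(x−M)² = 188033.429; s = √(188033.429/6) = 177.0280
CV = 177.0280 / 823.2857 = 0.21503 = 21.503%

21.5%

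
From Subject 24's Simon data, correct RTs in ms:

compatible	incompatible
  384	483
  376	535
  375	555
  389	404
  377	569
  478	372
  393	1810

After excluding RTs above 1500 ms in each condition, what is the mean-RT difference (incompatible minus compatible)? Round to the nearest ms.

90 ms

incompatible: exclude 1810
M(compatible) = 2772/7 = 396.000
M(incompatible) = 2918/6 = 486.333
Difference = 486.333 − 396.000 = 90.333 ms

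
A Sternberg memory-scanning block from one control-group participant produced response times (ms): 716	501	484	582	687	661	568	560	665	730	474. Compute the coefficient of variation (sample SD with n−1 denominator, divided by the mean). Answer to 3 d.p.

n = 11, Σ = 6628, M = 602.5455
Σ(x−M)² = 87880.727; s = √(87880.727/10) = 93.7447
CV = 93.7447 / 602.5455 = 0.15558

0.156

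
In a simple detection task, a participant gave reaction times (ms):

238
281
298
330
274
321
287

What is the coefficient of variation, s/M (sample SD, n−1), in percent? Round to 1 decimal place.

10.6%

n = 7, Σ = 2029, M = 289.8571
Σ(x−M)² = 5674.857; s = √(5674.857/6) = 30.7540
CV = 30.7540 / 289.8571 = 0.10610 = 10.610%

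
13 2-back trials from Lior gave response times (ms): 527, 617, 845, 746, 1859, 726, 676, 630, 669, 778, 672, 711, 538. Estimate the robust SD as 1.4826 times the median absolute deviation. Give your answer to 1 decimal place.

87.5 ms

Sorted: 527, 538, 617, 630, 669, 672, 676, 711, 726, 746, 778, 845, 1859 → median = 676
|x − 676| sorted: 0, 4, 7, 35, 46, 50, 59, 70, 102, 138, 149, 169, 1183 → MAD = 59
Robust SD ≈ 1.4826 × 59 = 87.473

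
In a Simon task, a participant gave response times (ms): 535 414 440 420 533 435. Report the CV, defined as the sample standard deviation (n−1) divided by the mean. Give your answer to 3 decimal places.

0.121

n = 6, Σ = 2777, M = 462.8333
Σ(x−M)² = 15646.833; s = √(15646.833/5) = 55.9407
CV = 55.9407 / 462.8333 = 0.12087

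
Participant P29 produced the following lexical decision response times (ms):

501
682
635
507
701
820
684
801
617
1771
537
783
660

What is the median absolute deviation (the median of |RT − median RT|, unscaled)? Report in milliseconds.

101 ms

Sorted: 501, 507, 537, 617, 635, 660, 682, 684, 701, 783, 801, 820, 1771 → median = 682
|x − 682|: 181, 0, 47, 175, 19, 138, 2, 119, 65, 1089, 145, 101, 22
Sorted deviations: 0, 2, 19, 22, 47, 65, 101, 119, 138, 145, 175, 181, 1089 → MAD = 101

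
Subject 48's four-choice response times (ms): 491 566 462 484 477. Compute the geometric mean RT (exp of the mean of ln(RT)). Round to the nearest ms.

495 ms

ln(RT): 6.1964, 6.3386, 6.1356, 6.1821, 6.1675
Mean ln(RT) = 31.0202/5 = 6.20404
Geometric mean = exp(6.20404) = 494.74 ms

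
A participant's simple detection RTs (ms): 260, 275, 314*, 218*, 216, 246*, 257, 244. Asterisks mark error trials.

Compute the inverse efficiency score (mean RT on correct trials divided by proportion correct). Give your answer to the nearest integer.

401 ms

Correct trials (n=5): 260, 275, 216, 257, 244
Mean correct RT = 1252/5 = 250.4000 ms
Proportion correct = 5/8
IES = 250.4000 / (5/8) = 400.640 ms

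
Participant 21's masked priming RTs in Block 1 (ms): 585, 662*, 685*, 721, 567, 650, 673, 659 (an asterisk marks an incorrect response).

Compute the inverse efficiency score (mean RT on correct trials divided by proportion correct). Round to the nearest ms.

Correct trials (n=6): 585, 721, 567, 650, 673, 659
Mean correct RT = 3855/6 = 642.5000 ms
Proportion correct = 6/8
IES = 642.5000 / (6/8) = 856.667 ms

857 ms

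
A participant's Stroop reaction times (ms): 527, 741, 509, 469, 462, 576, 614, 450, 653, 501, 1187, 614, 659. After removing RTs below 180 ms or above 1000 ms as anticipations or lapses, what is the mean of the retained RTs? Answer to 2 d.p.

564.58 ms

Excluded: 1187
Retained (n=12): Σ = 6775
Mean = 6775/12 = 564.5833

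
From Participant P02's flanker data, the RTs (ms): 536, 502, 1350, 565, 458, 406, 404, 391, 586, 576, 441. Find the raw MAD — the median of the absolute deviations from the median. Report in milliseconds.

74 ms

Sorted: 391, 404, 406, 441, 458, 502, 536, 565, 576, 586, 1350 → median = 502
|x − 502|: 34, 0, 848, 63, 44, 96, 98, 111, 84, 74, 61
Sorted deviations: 0, 34, 44, 61, 63, 74, 84, 96, 98, 111, 848 → MAD = 74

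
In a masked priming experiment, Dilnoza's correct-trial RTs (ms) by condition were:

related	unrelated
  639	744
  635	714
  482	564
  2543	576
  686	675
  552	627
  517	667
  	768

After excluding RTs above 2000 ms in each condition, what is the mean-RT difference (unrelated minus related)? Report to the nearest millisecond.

related: exclude 2543
M(related) = 3511/6 = 585.167
M(unrelated) = 5335/8 = 666.875
Difference = 666.875 − 585.167 = 81.708 ms

82 ms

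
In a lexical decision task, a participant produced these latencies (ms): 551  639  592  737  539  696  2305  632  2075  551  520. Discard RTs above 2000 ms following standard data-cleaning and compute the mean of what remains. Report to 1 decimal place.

606.3 ms

Excluded: 2075, 2305
Retained (n=9): Σ = 5457
Mean = 5457/9 = 606.3333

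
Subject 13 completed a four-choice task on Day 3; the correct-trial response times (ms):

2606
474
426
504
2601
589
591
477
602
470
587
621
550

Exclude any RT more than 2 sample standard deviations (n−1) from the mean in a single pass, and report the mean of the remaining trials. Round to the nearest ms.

n = 13, ΣRT = 11098, M = 853.692
Σ(x−M)² = 7282072.77; s = √(7282072.77/12) = 778.999
Cutoffs: 853.692 ± 2·778.999 → [-704.3, 2411.7]
Outside: 2601, 2606 → excluded.
Retained (n=11): Σ = 5891, mean = 5891/11 = 535.545

536 ms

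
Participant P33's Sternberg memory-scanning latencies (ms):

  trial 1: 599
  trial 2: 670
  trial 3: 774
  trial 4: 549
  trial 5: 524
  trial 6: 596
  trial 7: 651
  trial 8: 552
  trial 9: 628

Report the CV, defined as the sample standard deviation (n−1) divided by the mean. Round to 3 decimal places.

0.124

n = 9, Σ = 5543, M = 615.8889
Σ(x−M)² = 46986.889; s = √(46986.889/8) = 76.6379
CV = 76.6379 / 615.8889 = 0.12443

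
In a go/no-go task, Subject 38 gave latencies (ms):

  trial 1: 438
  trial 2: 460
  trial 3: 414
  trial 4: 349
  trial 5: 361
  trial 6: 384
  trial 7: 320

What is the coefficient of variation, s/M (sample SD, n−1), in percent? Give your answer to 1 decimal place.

12.9%

n = 7, Σ = 2726, M = 389.4286
Σ(x−M)² = 15235.714; s = √(15235.714/6) = 50.3913
CV = 50.3913 / 389.4286 = 0.12940 = 12.940%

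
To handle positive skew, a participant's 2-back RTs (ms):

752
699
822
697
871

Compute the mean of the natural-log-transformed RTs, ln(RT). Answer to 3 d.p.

6.640

ln(RT): 6.6227, 6.5497, 6.7117, 6.5468, 6.7696
Σ ln(RT) = 33.2006
Mean = 33.2006/5 = 6.64011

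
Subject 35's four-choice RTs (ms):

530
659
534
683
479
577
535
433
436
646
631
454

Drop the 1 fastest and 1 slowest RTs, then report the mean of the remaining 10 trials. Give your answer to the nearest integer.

Sorted: 433, 436, 454, 479, 530, 534, 535, 577, 631, 646, 659, 683
Drop lowest 1 (433) and highest 1 (683)
Remaining (n=10): Σ = 5481, mean = 5481/10 = 548.100

548 ms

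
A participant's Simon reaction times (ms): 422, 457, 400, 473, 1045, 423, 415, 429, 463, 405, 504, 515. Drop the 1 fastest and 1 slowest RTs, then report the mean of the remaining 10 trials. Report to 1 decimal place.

Sorted: 400, 405, 415, 422, 423, 429, 457, 463, 473, 504, 515, 1045
Drop lowest 1 (400) and highest 1 (1045)
Remaining (n=10): Σ = 4506, mean = 4506/10 = 450.600

450.6 ms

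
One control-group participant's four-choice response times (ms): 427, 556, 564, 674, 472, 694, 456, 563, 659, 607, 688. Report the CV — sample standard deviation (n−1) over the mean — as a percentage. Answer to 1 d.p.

n = 11, Σ = 6360, M = 578.1818
Σ(x−M)² = 91999.636; s = √(91999.636/10) = 95.9164
CV = 95.9164 / 578.1818 = 0.16589 = 16.589%

16.6%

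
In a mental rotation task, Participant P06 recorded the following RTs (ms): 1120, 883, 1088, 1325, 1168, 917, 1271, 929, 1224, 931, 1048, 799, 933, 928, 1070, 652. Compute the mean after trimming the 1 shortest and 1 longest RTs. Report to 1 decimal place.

Sorted: 652, 799, 883, 917, 928, 929, 931, 933, 1048, 1070, 1088, 1120, 1168, 1224, 1271, 1325
Drop lowest 1 (652) and highest 1 (1325)
Remaining (n=14): Σ = 14309, mean = 14309/14 = 1022.071

1022.1 ms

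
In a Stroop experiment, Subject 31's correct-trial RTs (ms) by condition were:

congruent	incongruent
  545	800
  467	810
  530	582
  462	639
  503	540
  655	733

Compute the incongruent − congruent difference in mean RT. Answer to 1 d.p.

157.0 ms

M(congruent) = 3162/6 = 527.000
M(incongruent) = 4104/6 = 684.000
Difference = 684.000 − 527.000 = 157.000 ms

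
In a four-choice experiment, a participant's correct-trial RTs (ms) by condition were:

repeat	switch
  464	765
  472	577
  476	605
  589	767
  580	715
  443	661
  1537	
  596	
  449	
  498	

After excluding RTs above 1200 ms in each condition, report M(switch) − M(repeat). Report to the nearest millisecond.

repeat: exclude 1537
M(repeat) = 4567/9 = 507.444
M(switch) = 4090/6 = 681.667
Difference = 681.667 − 507.444 = 174.222 ms

174 ms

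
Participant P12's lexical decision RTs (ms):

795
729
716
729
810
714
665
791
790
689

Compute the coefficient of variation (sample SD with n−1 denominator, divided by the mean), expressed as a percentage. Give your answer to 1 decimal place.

6.8%

n = 10, Σ = 7428, M = 742.8000
Σ(x−M)² = 22667.600; s = √(22667.600/9) = 50.1859
CV = 50.1859 / 742.8000 = 0.06756 = 6.756%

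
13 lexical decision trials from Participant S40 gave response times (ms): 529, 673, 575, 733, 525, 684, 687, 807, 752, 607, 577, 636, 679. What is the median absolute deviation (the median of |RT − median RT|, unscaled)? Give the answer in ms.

66 ms

Sorted: 525, 529, 575, 577, 607, 636, 673, 679, 684, 687, 733, 752, 807 → median = 673
|x − 673|: 144, 0, 98, 60, 148, 11, 14, 134, 79, 66, 96, 37, 6
Sorted deviations: 0, 6, 11, 14, 37, 60, 66, 79, 96, 98, 134, 144, 148 → MAD = 66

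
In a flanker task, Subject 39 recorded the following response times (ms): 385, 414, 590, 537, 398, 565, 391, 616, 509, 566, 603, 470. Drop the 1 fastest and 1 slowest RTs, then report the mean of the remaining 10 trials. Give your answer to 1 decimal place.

504.3 ms

Sorted: 385, 391, 398, 414, 470, 509, 537, 565, 566, 590, 603, 616
Drop lowest 1 (385) and highest 1 (616)
Remaining (n=10): Σ = 5043, mean = 5043/10 = 504.300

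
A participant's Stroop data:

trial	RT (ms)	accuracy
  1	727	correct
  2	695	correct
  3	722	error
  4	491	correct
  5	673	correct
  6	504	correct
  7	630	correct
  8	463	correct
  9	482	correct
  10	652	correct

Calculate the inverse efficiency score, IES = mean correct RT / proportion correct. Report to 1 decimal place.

656.4 ms

Correct trials (n=9): 727, 695, 491, 673, 504, 630, 463, 482, 652
Mean correct RT = 5317/9 = 590.7778 ms
Proportion correct = 9/10
IES = 590.7778 / (9/10) = 656.420 ms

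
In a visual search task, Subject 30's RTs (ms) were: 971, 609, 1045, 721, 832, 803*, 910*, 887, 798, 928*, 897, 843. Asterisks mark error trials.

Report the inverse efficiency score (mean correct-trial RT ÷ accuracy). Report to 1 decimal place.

Correct trials (n=9): 971, 609, 1045, 721, 832, 887, 798, 897, 843
Mean correct RT = 7603/9 = 844.7778 ms
Proportion correct = 9/12
IES = 844.7778 / (9/12) = 1126.370 ms

1126.4 ms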